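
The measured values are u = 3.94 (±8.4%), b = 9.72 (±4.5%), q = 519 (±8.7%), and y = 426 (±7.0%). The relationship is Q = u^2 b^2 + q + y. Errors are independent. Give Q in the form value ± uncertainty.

Let p = u^2·b^2 = 1470. δp/p = √((2·δu/u)² + (2·δb/b)²) = √(0.0282 + 0.00810) = 0.191, so δp = 280.
Q = p + q + y: δQ = √(δp² + δq² + δy²) = √(78100 + 2040 + 889) = 285
Q = 2410.

2410 ± 285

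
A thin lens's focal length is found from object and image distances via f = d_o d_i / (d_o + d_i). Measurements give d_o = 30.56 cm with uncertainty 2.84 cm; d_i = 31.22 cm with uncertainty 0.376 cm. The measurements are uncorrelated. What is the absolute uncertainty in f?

∂f/∂d_o = (d_i/(d_o+d_i))² = 0.255;  ∂f/∂d_i = (d_o/(d_o+d_i))² = 0.245
δf = √((∂f/∂d_o · δd_o)² + (∂f/∂d_i · δd_i)²) = √(0.526 + 0.00846) = 0.731 cm

0.731 cm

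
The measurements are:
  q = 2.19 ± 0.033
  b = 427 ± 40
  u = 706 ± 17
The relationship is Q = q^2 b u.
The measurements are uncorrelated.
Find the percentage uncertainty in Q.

Q is a product of powers, so relative uncertainties combine in quadrature:
  (2·δq/q)² = (2×0.0151)² = 0.000908;  (1·δb/b)² = (1×0.0937)² = 0.00878;  (1·δu/u)² = (1×0.0241)² = 0.000580
δQ/Q = √(0.0103) = 0.101

10.1%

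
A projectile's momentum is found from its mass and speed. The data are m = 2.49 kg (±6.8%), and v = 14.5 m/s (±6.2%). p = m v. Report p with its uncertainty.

36.1 ± 3.32 kg·m/s

Relative error in a monomial: (δp/p)² = Σ (nᵢ · δxᵢ/xᵢ)².
  (1·δm/m)² = (1×0.0680)² = 0.00462;  (1·δv/v)² = (1×0.0620)² = 0.00384
δp/p = √(0.00847) = 0.0920
p = 36.1 kg·m/s, so δp = 0.0920 × 36.1 = 3.32 kg·m/s.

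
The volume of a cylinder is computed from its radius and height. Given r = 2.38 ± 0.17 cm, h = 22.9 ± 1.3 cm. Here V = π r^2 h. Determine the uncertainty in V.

62.6 cm^3

Relative error in a monomial: (δV/V)² = Σ (nᵢ · δxᵢ/xᵢ)².
  (2·δr/r)² = (2×0.0714)² = 0.0204;  (1·δh/h)² = (1×0.0568)² = 0.00322
δV/V = √(0.0236) = 0.154
V = 408 cm^3, so δV = 0.154 × 408 = 62.6 cm^3.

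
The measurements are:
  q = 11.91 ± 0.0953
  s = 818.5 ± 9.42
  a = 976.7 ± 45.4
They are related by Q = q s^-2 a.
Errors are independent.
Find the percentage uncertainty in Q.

5.25%

Relative error in a monomial: (δQ/Q)² = Σ (nᵢ · δxᵢ/xᵢ)².
  (1·δq/q)² = (1×0.00800)² = 6.4e-05;  (-2·δs/s)² = (-2×0.0115)² = 0.000530;  (1·δa/a)² = (1×0.0465)² = 0.00216
δQ/Q = √(0.00275) = 0.0525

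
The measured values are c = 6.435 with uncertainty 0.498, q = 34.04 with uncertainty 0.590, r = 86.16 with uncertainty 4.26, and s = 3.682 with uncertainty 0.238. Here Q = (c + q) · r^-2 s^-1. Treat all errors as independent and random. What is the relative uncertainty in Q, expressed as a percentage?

Let u = c + q = 40.48. δu = √(δc² + δq²) = √(0.248 + 0.348) = 0.772, so δu/u = 0.0191.
Q is then a monomial in u, r, s:
δQ/Q = √((δu/u)² + (-2·δr/r)² + (-1·δs/s)²) = √(0.000364 + 0.00978 + 0.00418) = 0.120

12.0%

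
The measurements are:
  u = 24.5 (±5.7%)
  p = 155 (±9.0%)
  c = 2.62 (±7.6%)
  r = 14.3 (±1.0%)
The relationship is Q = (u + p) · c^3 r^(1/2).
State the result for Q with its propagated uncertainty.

12200 ± 2940

Let w = u + p = 180. δw = √(δu² + δp²) = √(1.95 + 195) = 14.0, so δw/w = 0.0781.
Q is then a monomial in w, c, r:
δQ/Q = √((δw/w)² + (3·δc/c)² + (½·δr/r)²) = √(0.00610 + 0.0520 + 2.5e-05) = 0.241
Q = 12200, so δQ = 0.241 × 12200 = 2940.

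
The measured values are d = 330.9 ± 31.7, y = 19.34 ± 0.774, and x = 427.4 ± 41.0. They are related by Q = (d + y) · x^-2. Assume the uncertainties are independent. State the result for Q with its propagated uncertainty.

Let u = d + y = 350.2. δu = √(δd² + δy²) = √(1000 + 0.599) = 31.7, so δu/u = 0.0905.
Q is then a monomial in u, x:
δQ/Q = √((δu/u)² + (-2·δx/x)²) = √(0.00820 + 0.0368) = 0.212
Q = 0.001917, so δQ = 0.212 × 0.001917 = 0.000407.

0.001917 ± 0.000407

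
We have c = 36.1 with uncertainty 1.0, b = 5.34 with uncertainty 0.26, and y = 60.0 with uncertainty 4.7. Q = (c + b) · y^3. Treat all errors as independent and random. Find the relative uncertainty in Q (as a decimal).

0.236

Let u = c + b = 41.4. δu = √(δc² + δb²) = √(1.00 + 0.0676) = 1.03, so δu/u = 0.0249.
Q is then a monomial in u, y:
δQ/Q = √((δu/u)² + (3·δy/y)²) = √(0.000622 + 0.0552) = 0.236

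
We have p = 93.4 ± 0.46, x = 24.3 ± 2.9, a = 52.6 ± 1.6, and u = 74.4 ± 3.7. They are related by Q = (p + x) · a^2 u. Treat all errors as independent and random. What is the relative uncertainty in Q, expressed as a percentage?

8.24%

Let w = p + x = 118. δw = √(δp² + δx²) = √(0.212 + 8.41) = 2.94, so δw/w = 0.0249.
Q is then a monomial in w, a, u:
δQ/Q = √((δw/w)² + (2·δa/a)² + (1·δu/u)²) = √(0.000622 + 0.00370 + 0.00247) = 0.0824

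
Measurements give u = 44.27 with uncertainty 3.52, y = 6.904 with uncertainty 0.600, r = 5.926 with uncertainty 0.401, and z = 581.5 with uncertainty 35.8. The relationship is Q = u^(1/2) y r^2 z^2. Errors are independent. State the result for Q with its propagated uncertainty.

For a monomial Q ∝ u^(1/2), y, r^2, z^2, fractional errors add in quadrature:
  (½·δu/u)² = (0.5×0.0795)² = 0.00158;  (1·δy/y)² = (1×0.0869)² = 0.00755;  (2·δr/r)² = (2×0.0677)² = 0.0183;  (2·δz/z)² = (2×0.0616)² = 0.0152
δQ/Q = √(0.0426) = 0.206
Q = 5.455e+08, so δQ = 0.206 × 5.455e+08 = 1.13e+08.

(5.455 ± 1.13) × 10^8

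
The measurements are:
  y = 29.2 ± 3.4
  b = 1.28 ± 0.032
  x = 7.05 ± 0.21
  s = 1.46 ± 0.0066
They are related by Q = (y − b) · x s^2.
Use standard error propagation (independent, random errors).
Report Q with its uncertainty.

420 ± 52.7

Let u = y − b = 27.9. δu = √(δy² + δb²) = √(11.6 + 0.00102) = 3.40, so δu/u = 0.122.
Q is then a monomial in u, x, s:
δQ/Q = √((δu/u)² + (1·δx/x)² + (2·δs/s)²) = √(0.0148 + 0.000887 + 8.17e-05) = 0.126
Q = 420, so δQ = 0.126 × 420 = 52.7.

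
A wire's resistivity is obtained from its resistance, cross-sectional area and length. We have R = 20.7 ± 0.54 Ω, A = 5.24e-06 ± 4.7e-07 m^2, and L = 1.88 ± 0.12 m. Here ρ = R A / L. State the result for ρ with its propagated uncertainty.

Products/powers → add relative errors in quadrature, weighted by exponent:
  (1·δR/R)² = (1×0.0261)² = 0.000681;  (1·δA/A)² = (1×0.0897)² = 0.00805;  (-1·δL/L)² = (-1×0.0638)² = 0.00407
δρ/ρ = √(0.0128) = 0.113
ρ = 5.77e-05 Ω·m, so δρ = 0.113 × 5.77e-05 = 6.53e-06 Ω·m.

(5.77 ± 0.653) × 10^-5 Ω·m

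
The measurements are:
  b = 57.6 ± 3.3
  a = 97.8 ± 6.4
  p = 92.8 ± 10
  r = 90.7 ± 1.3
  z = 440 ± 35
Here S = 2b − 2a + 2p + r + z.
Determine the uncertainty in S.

Each term contributes (cᵢ δxᵢ)² to (δS)²:
  (2·δb)² = 43.6;  (2·δa)² = 164;  (2·δp)² = 400;  (δr)² = 1.69;  (δz)² = 1220
δS = √(1830) = 42.8

42.8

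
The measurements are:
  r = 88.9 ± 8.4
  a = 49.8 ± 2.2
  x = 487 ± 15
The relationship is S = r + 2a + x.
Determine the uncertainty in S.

17.7

Sums and differences: (δS)² = Σ (cᵢ δxᵢ)².
  (δr)² = 70.6;  (2·δa)² = 19.4;  (δx)² = 225
δS = √(315) = 17.7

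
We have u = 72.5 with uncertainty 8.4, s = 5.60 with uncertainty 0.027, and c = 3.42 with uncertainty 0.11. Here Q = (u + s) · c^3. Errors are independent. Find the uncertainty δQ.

Let w = u + s = 78.1. δw = √(δu² + δs²) = √(70.6 + 0.000729) = 8.40, so δw/w = 0.108.
Q is then a monomial in w, c:
δQ/Q = √((δw/w)² + (3·δc/c)²) = √(0.0116 + 0.00931) = 0.144
Q = 3120, so δQ = 0.144 × 3120 = 451.

451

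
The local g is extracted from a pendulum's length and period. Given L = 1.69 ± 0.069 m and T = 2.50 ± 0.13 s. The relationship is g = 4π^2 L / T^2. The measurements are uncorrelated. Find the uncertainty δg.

Relative error in a monomial: (δg/g)² = Σ (nᵢ · δxᵢ/xᵢ)².
  (1·δL/L)² = (1×0.0408)² = 0.00167;  (-2·δT/T)² = (-2×0.0520)² = 0.0108
δg/g = √(0.0125) = 0.112
g = 10.7 m/s^2, so δg = 0.112 × 10.7 = 1.19 m/s^2.

1.19 m/s^2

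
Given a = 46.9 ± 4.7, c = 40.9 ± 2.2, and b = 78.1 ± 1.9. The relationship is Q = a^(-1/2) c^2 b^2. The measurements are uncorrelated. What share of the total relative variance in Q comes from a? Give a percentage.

(δQ/Q)² = (−½·δa/a)² + (2·δc/c)² + (2·δb/b)²
  a term: (-0.5×0.100)² = 0.00251
  c term: (2×0.0538)² = 0.0116
  b term: (2×0.0243)² = 0.00237
Total = 0.0165. Share from a = 0.00251/0.0165 = 0.153.

15.3%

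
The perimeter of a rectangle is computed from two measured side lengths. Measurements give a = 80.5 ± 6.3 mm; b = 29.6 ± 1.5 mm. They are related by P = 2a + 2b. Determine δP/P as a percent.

5.88%

Absolute uncertainties add in quadrature for a linear combination:
  (2·δa)² = 159;  (2·δb)² = 9.00
δP = √(168) = 13.0 mm
P = 220 mm, so δP/P = 13.0/220 = 0.0588.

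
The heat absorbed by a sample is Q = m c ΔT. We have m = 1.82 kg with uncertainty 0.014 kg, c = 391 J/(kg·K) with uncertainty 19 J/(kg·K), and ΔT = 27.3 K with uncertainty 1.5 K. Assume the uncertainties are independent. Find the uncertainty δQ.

Since Q is a product/quotient, work with relative uncertainties:
  (1·δm/m)² = (1×0.00769)² = 5.92e-05;  (1·δc/c)² = (1×0.0486)² = 0.00236;  (1·δΔT/ΔT)² = (1×0.0549)² = 0.00302
δQ/Q = √(0.00544) = 0.0738
Q = 19400 J, so δQ = 0.0738 × 19400 = 1430 J.

1430 J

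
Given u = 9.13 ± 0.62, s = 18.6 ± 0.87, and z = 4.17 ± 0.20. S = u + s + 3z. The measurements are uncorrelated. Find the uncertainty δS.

Each term contributes (cᵢ δxᵢ)² to (δS)²:
  (δu)² = 0.384;  (δs)² = 0.757;  (3·δz)² = 0.360
δS = √(1.50) = 1.23

1.23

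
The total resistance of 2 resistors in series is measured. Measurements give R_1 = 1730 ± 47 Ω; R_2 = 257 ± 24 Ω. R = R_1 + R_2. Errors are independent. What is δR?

52.8 Ω

For a sum/difference, combine absolute errors in quadrature:
  (δR_1)² = 2210;  (δR_2)² = 576
δR = √(2780) = 52.8 Ω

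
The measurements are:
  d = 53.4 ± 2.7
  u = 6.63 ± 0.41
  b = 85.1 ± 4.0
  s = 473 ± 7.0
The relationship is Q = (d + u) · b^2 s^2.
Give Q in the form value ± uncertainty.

(9.73 ± 1.06) × 10^10

Let w = d + u = 60.0. δw = √(δd² + δu²) = √(7.29 + 0.168) = 2.73, so δw/w = 0.0455.
Q is then a monomial in w, b, s:
δQ/Q = √((δw/w)² + (2·δb/b)² + (2·δs/s)²) = √(0.00207 + 0.00884 + 0.000876) = 0.109
Q = 9.73e+10, so δQ = 0.109 × 9.73e+10 = 1.06e+10.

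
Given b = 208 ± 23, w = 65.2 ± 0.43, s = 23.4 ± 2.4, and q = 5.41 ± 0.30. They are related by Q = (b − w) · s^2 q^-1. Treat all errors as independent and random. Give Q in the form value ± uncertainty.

14500 ± 3850

Let u = b − w = 143. δu = √(δb² + δw²) = √(529 + 0.185) = 23.0, so δu/u = 0.161.
Q is then a monomial in u, s, q:
δQ/Q = √((δu/u)² + (2·δs/s)² + (-1·δq/q)²) = √(0.0260 + 0.0421 + 0.00308) = 0.267
Q = 14500, so δQ = 0.267 × 14500 = 3850.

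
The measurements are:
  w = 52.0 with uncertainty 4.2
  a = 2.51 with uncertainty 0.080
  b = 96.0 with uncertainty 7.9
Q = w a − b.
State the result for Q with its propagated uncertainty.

34.5 ± 13.8

Let p = w·a = 131. δp/p = √((1·δw/w)² + (1·δa/a)²) = √(0.00652 + 0.00102) = 0.0868, so δp = 11.3.
Q = p − b: δQ = √(δp² + δb²) = √(128 + 62.4) = 13.8
Q = 34.5.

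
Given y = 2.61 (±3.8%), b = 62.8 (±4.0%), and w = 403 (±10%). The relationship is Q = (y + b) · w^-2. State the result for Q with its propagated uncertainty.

(4.03 ± 0.820) × 10^-4

Let u = y + b = 65.4. δu = √(δy² + δb²) = √(0.00984 + 6.31) = 2.51, so δu/u = 0.0384.
Q is then a monomial in u, w:
δQ/Q = √((δu/u)² + (-2·δw/w)²) = √(0.00148 + 0.0400) = 0.204
Q = 0.000403, so δQ = 0.204 × 0.000403 = 8.2e-05.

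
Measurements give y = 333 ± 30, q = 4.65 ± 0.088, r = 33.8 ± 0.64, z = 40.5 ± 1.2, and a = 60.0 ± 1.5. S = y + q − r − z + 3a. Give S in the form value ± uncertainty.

For a sum/difference, combine absolute errors in quadrature:
  (δy)² = 900;  (δq)² = 0.00774;  (δr)² = 0.410;  (δz)² = 1.44;  (3·δa)² = 20.2
δS = √(922) = 30.4
S = 443.

443 ± 30.4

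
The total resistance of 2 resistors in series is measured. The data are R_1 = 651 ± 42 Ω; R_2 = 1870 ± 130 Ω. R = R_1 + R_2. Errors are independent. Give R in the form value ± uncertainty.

2520 ± 137 Ω

Absolute uncertainties add in quadrature for a linear combination:
  (δR_1)² = 1760;  (δR_2)² = 16900
δR = √(18700) = 137 Ω
R = 2520 Ω.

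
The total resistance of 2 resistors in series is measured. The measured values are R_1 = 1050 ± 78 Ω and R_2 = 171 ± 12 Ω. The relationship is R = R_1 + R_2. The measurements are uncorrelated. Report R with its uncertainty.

R is a linear combination, so absolute uncertainties add in quadrature:
  (δR_1)² = 6080;  (δR_2)² = 144
δR = √(6230) = 78.9 Ω
R = 1220 Ω.

1220 ± 78.9 Ω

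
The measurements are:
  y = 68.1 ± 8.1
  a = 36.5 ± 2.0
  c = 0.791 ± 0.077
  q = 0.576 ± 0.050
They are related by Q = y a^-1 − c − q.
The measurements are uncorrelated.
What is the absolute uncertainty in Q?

0.261

Let p = y·a^-1 = 1.87. δp/p = √((1·δy/y)² + (-1·δa/a)²) = √(0.0141 + 0.00300) = 0.131, so δp = 0.244.
Q = p − c − q: δQ = √(δp² + δc² + δq²) = √(0.0597 + 0.00593 + 0.00250) = 0.261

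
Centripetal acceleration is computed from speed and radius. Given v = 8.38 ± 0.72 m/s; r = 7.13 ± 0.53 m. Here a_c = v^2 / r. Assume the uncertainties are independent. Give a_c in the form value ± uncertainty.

For a monomial a_c ∝ v^2, r^-1, fractional errors add in quadrature:
  (2·δv/v)² = (2×0.0859)² = 0.0295;  (-1·δr/r)² = (-1×0.0743)² = 0.00553
δa_c/a_c = √(0.0351) = 0.187
a_c = 9.85 m/s^2, so δa_c = 0.187 × 9.85 = 1.84 m/s^2.

9.85 ± 1.84 m/s^2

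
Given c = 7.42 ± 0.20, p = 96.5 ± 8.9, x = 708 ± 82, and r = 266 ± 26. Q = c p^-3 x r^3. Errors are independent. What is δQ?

Each factor contributes (exponent × relative error)² to (δQ/Q)²:
  (1·δc/c)² = (1×0.0270)² = 0.000727;  (-3·δp/p)² = (-3×0.0922)² = 0.0766;  (1·δx/x)² = (1×0.116)² = 0.0134;  (3·δr/r)² = (3×0.0977)² = 0.0860
δQ/Q = √(0.177) = 0.420
Q = 1.1e+05, so δQ = 0.420 × 1.1e+05 = 46200.

46200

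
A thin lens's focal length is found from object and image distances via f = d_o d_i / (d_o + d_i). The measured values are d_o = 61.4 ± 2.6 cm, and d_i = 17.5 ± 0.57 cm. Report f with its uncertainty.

13.6 ± 0.368 cm

∂f/∂d_o = (d_i/(d_o+d_i))² = 0.0492;  ∂f/∂d_i = (d_o/(d_o+d_i))² = 0.606
δf = √((∂f/∂d_o · δd_o)² + (∂f/∂d_i · δd_i)²) = √(0.0164 + 0.119) = 0.368 cm
f = 13.6 cm.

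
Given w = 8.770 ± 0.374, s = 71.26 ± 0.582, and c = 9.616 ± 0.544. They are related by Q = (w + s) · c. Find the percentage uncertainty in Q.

5.72%

Let u = w + s = 80.03. δu = √(δw² + δs²) = √(0.140 + 0.339) = 0.692, so δu/u = 0.00864.
Q is then a monomial in u, c:
δQ/Q = √((δu/u)² + (1·δc/c)²) = √(7.47e-05 + 0.00320) = 0.0572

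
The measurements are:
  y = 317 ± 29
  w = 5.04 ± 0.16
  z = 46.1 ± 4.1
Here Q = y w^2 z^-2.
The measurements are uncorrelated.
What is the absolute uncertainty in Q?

0.795

Each factor contributes (exponent × relative error)² to (δQ/Q)²:
  (1·δy/y)² = (1×0.0915)² = 0.00837;  (2·δw/w)² = (2×0.0317)² = 0.00403;  (-2·δz/z)² = (-2×0.0889)² = 0.0316
δQ/Q = √(0.0440) = 0.210
Q = 3.79, so δQ = 0.210 × 3.79 = 0.795.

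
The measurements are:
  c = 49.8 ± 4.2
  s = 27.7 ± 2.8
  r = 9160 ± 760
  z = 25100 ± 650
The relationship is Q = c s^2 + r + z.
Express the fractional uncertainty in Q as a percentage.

11.6%

Let p = c·s^2 = 38200. δp/p = √((1·δc/c)² + (2·δs/s)²) = √(0.00711 + 0.0409) = 0.219, so δp = 8370.
Q = p + r + z: δQ = √(δp² + δr² + δz²) = √(7.01e+07 + 5.78e+05 + 4.22e+05) = 8430
Q = 72500, so δQ/Q = 8430/72500 = 0.116.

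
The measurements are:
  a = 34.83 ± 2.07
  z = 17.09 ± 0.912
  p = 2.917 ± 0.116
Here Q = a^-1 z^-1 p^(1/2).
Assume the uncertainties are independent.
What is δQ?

Each factor contributes (exponent × relative error)² to (δQ/Q)²:
  (-1·δa/a)² = (-1×0.0594)² = 0.00353;  (-1·δz/z)² = (-1×0.0534)² = 0.00285;  (½·δp/p)² = (0.5×0.0398)² = 0.000395
δQ/Q = √(0.00678) = 0.0823
Q = 0.002869, so δQ = 0.0823 × 0.002869 = 0.000236.

0.000236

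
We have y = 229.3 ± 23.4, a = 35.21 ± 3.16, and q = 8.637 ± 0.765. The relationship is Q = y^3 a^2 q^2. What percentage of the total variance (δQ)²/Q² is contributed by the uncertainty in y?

59.6%

(δQ/Q)² = (3·δy/y)² + (2·δa/a)² + (2·δq/q)²
  y term: (3×0.102)² = 0.0937
  a term: (2×0.0897)² = 0.0322
  q term: (2×0.0886)² = 0.0314
Total = 0.157. Share from y = 0.0937/0.157 = 0.596.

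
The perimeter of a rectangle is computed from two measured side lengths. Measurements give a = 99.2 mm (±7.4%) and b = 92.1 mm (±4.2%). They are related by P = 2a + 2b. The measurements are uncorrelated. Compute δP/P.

0.0434

Each term contributes (cᵢ δxᵢ)² to (δP)²:
  (2·δa)² = 216;  (2·δb)² = 59.9
δP = √(275) = 16.6 mm
P = 383 mm, so δP/P = 16.6/383 = 0.0434.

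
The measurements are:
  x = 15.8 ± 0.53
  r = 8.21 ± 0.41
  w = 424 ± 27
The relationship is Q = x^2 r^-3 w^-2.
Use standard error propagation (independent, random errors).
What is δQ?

5.21e-07

For a monomial Q ∝ x^2, r^-3, w^-2, fractional errors add in quadrature:
  (2·δx/x)² = (2×0.0335)² = 0.00450;  (-3·δr/r)² = (-3×0.0499)² = 0.0224;  (-2·δw/w)² = (-2×0.0637)² = 0.0162
δQ/Q = √(0.0432) = 0.208
Q = 2.51e-06, so δQ = 0.208 × 2.51e-06 = 5.21e-07.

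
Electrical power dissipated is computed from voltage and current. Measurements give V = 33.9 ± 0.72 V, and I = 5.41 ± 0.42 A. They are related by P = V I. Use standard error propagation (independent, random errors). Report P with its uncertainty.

183 ± 14.8 W

Products/powers → add relative errors in quadrature, weighted by exponent:
  (1·δV/V)² = (1×0.0212)² = 0.000451;  (1·δI/I)² = (1×0.0776)² = 0.00603
δP/P = √(0.00648) = 0.0805
P = 183 W, so δP = 0.0805 × 183 = 14.8 W.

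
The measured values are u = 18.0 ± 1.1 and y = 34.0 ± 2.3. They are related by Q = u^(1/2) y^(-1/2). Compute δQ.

0.0332

For a monomial Q ∝ u^(1/2), y^(-1/2), fractional errors add in quadrature:
  (½·δu/u)² = (0.5×0.0611)² = 0.000934;  (−½·δy/y)² = (-0.5×0.0676)² = 0.00114
δQ/Q = √(0.00208) = 0.0456
Q = 0.728, so δQ = 0.0456 × 0.728 = 0.0332.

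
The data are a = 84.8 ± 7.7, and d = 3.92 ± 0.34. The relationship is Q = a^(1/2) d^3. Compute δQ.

For a monomial Q ∝ a^(1/2), d^3, fractional errors add in quadrature:
  (½·δa/a)² = (0.5×0.0908)² = 0.00206;  (3·δd/d)² = (3×0.0867)² = 0.0677
δQ/Q = √(0.0698) = 0.264
Q = 555, so δQ = 0.264 × 555 = 147.

147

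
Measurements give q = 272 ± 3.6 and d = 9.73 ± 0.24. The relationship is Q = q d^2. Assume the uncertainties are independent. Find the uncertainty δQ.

1320

Each factor contributes (exponent × relative error)² to (δQ/Q)²:
  (1·δq/q)² = (1×0.0132)² = 0.000175;  (2·δd/d)² = (2×0.0247)² = 0.00243
δQ/Q = √(0.00261) = 0.0511
Q = 25800, so δQ = 0.0511 × 25800 = 1320.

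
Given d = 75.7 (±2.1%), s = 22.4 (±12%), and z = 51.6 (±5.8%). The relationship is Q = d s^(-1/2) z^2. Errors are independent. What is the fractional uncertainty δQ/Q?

For a monomial Q ∝ d, s^(-1/2), z^2, fractional errors add in quadrature:
  (1·δd/d)² = (1×0.0210)² = 0.000441;  (−½·δs/s)² = (-0.5×0.120)² = 0.00360;  (2·δz/z)² = (2×0.0580)² = 0.0135
δQ/Q = √(0.0175) = 0.132

0.132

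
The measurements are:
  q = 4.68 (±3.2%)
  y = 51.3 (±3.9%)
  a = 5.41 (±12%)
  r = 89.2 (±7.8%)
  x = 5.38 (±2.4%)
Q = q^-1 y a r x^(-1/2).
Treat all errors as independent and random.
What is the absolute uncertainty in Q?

Products/powers → add relative errors in quadrature, weighted by exponent:
  (-1·δq/q)² = (-1×0.0320)² = 0.00102;  (1·δy/y)² = (1×0.0390)² = 0.00152;  (1·δa/a)² = (1×0.120)² = 0.0144;  (1·δr/r)² = (1×0.0780)² = 0.00608;  (−½·δx/x)² = (-0.5×0.0240)² = 0.000144
δQ/Q = √(0.0232) = 0.152
Q = 2280, so δQ = 0.152 × 2280 = 347.

347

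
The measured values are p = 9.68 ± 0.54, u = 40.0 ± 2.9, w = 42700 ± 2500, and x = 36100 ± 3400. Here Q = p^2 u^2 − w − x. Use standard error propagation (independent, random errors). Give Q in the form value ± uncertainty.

Let h = p^2·u^2 = 1.5e+05. δh/h = √((2·δp/p)² + (2·δu/u)²) = √(0.0124 + 0.0210) = 0.183, so δh = 27400.
Q = h − w − x: δQ = √(δh² + δw² + δx²) = √(7.52e+08 + 6.25e+06 + 1.16e+07) = 27800
Q = 71100.

71100 ± 27800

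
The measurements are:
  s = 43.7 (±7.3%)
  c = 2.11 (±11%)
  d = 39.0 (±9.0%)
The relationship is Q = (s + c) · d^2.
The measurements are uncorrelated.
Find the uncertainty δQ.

13500

Let u = s + c = 45.8. δu = √(δs² + δc²) = √(10.2 + 0.0539) = 3.20, so δu/u = 0.0698.
Q is then a monomial in u, d:
δQ/Q = √((δu/u)² + (2·δd/d)²) = √(0.00488 + 0.0324) = 0.193
Q = 69700, so δQ = 0.193 × 69700 = 13500.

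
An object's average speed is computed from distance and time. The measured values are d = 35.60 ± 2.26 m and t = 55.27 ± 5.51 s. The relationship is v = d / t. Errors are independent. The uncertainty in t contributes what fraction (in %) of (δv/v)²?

(δv/v)² = (1·δd/d)² + (-1·δt/t)²
  d term: (1×0.0635)² = 0.00403
  t term: (-1×0.0997)² = 0.00994
Total = 0.0140. Share from t = 0.00994/0.0140 = 0.711.

71.1%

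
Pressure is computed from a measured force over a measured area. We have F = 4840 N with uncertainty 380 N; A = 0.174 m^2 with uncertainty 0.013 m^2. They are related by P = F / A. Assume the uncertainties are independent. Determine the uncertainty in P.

Each factor contributes (exponent × relative error)² to (δP/P)²:
  (1·δF/F)² = (1×0.0785)² = 0.00616;  (-1·δA/A)² = (-1×0.0747)² = 0.00558
δP/P = √(0.0117) = 0.108
P = 27800 Pa, so δP = 0.108 × 27800 = 3010 Pa.

3010 Pa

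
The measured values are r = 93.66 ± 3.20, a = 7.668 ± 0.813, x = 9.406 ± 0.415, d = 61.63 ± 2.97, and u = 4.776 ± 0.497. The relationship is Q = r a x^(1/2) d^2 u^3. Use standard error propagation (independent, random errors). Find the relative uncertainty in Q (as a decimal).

Since Q is a product/quotient, work with relative uncertainties:
  (1·δr/r)² = (1×0.0342)² = 0.00117;  (1·δa/a)² = (1×0.106)² = 0.0112;  (½·δx/x)² = (0.5×0.0441)² = 0.000487;  (2·δd/d)² = (2×0.0482)² = 0.00929;  (3·δu/u)² = (3×0.104)² = 0.0975
δQ/Q = √(0.120) = 0.346

0.346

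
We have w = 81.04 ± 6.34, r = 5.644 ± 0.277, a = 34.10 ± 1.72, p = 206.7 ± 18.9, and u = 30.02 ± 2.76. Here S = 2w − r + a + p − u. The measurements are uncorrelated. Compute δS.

23.0

Absolute uncertainties add in quadrature for a linear combination:
  (2·δw)² = 161;  (δr)² = 0.0767;  (δa)² = 2.96;  (δp)² = 357;  (δu)² = 7.62
δS = √(529) = 23.0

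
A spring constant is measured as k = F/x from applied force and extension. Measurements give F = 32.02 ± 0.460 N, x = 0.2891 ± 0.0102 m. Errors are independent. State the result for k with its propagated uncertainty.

110.8 ± 4.22 N/m

Products/powers → add relative errors in quadrature, weighted by exponent:
  (1·δF/F)² = (1×0.0144)² = 0.000206;  (-1·δx/x)² = (-1×0.0353)² = 0.00124
δk/k = √(0.00145) = 0.0381
k = 110.8 N/m, so δk = 0.0381 × 110.8 = 4.22 N/m.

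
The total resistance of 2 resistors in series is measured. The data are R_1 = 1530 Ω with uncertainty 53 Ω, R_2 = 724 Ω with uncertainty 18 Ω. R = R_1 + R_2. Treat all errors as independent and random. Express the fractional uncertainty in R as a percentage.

Absolute uncertainties add in quadrature for a linear combination:
  (δR_1)² = 2810;  (δR_2)² = 324
δR = √(3130) = 56.0 Ω
R = 2250 Ω, so δR/R = 56.0/2250 = 0.0248.

2.48%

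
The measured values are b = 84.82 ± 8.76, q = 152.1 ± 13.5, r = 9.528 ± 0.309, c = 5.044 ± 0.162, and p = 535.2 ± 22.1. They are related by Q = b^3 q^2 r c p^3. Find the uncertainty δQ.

3.96e+19

Each factor contributes (exponent × relative error)² to (δQ/Q)²:
  (3·δb/b)² = (3×0.103)² = 0.0960;  (2·δq/q)² = (2×0.0888)² = 0.0315;  (1·δr/r)² = (1×0.0324)² = 0.00105;  (1·δc/c)² = (1×0.0321)² = 0.00103;  (3·δp/p)² = (3×0.0413)² = 0.0153
δQ/Q = √(0.145) = 0.381
Q = 1.04e+20, so δQ = 0.381 × 1.04e+20 = 3.96e+19.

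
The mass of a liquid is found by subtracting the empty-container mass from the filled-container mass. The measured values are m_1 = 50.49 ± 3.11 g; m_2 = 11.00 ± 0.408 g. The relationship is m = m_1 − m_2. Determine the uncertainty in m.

3.14 g

m is a linear combination, so absolute uncertainties add in quadrature:
  (δm_1)² = 9.67;  (δm_2)² = 0.166
δm = √(9.84) = 3.14 g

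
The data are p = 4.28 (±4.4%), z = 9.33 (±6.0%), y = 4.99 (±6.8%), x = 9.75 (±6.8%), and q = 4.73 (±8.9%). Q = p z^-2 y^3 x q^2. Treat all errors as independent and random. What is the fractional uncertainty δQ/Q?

Products/powers → add relative errors in quadrature, weighted by exponent:
  (1·δp/p)² = (1×0.0440)² = 0.00194;  (-2·δz/z)² = (-2×0.0600)² = 0.0144;  (3·δy/y)² = (3×0.0680)² = 0.0416;  (1·δx/x)² = (1×0.0680)² = 0.00462;  (2·δq/q)² = (2×0.0890)² = 0.0317
δQ/Q = √(0.0943) = 0.307

0.307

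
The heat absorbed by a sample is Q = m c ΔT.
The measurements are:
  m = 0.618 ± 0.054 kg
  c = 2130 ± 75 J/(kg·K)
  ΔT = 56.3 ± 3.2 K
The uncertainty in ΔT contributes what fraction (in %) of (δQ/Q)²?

(δQ/Q)² = (1·δm/m)² + (1·δc/c)² + (1·δΔT/ΔT)²
  m term: (1×0.0874)² = 0.00764
  c term: (1×0.0352)² = 0.00124
  ΔT term: (1×0.0568)² = 0.00323
Total = 0.0121. Share from ΔT = 0.00323/0.0121 = 0.267.

26.7%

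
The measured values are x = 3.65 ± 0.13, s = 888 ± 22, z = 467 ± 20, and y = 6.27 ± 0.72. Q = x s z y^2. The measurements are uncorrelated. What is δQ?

1.41e+07

Each factor contributes (exponent × relative error)² to (δQ/Q)²:
  (1·δx/x)² = (1×0.0356)² = 0.00127;  (1·δs/s)² = (1×0.0248)² = 0.000614;  (1·δz/z)² = (1×0.0428)² = 0.00183;  (2·δy/y)² = (2×0.115)² = 0.0527
δQ/Q = √(0.0565) = 0.238
Q = 5.95e+07, so δQ = 0.238 × 5.95e+07 = 1.41e+07.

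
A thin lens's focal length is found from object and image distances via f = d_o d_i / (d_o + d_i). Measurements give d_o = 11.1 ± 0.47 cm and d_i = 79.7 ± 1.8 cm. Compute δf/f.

0.0373

∂f/∂d_o = (d_i/(d_o+d_i))² = 0.770;  ∂f/∂d_i = (d_o/(d_o+d_i))² = 0.0149
δf = √((∂f/∂d_o · δd_o)² + (∂f/∂d_i · δd_i)²) = √(0.131 + 0.000724) = 0.363 cm
f = 9.74 cm, so δf/f = 0.363/9.74 = 0.0373.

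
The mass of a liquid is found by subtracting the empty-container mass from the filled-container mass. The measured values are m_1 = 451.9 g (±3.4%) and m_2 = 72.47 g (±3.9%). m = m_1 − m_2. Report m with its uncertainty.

Sums and differences: (δm)² = Σ (cᵢ δxᵢ)².
  (δm_1)² = 236;  (δm_2)² = 7.99
δm = √(244) = 15.6 g
m = 379.4 g.

379.4 ± 15.6 g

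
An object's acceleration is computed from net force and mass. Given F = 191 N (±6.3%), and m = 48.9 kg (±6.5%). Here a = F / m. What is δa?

0.354 m/s^2

Each factor contributes (exponent × relative error)² to (δa/a)²:
  (1·δF/F)² = (1×0.0630)² = 0.00397;  (-1·δm/m)² = (-1×0.0650)² = 0.00423
δa/a = √(0.00819) = 0.0905
a = 3.91 m/s^2, so δa = 0.0905 × 3.91 = 0.354 m/s^2.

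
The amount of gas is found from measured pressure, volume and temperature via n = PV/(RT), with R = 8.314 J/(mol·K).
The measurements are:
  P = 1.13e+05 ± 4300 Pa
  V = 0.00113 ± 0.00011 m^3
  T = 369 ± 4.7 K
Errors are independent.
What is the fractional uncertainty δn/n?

Each factor contributes (exponent × relative error)² to (δn/n)²:
  (1·δP/P)² = (1×0.0381)² = 0.00145;  (1·δV/V)² = (1×0.0973)² = 0.00948;  (-1·δT/T)² = (-1×0.0127)² = 0.000162
δn/n = √(0.0111) = 0.105

0.105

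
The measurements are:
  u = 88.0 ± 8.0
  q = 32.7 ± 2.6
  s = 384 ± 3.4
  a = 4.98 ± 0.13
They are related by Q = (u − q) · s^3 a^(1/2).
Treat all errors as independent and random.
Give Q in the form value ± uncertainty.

(6.99 ± 1.08) × 10^9

Let w = u − q = 55.3. δw = √(δu² + δq²) = √(64.0 + 6.76) = 8.41, so δw/w = 0.152.
Q is then a monomial in w, s, a:
δQ/Q = √((δw/w)² + (3·δs/s)² + (½·δa/a)²) = √(0.0231 + 0.000706 + 0.000170) = 0.155
Q = 6.99e+09, so δQ = 0.155 × 6.99e+09 = 1.08e+09.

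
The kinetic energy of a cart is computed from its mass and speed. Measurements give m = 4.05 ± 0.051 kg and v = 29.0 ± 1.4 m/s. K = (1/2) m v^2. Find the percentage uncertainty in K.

Products/powers → add relative errors in quadrature, weighted by exponent:
  (1·δm/m)² = (1×0.0126)² = 0.000159;  (2·δv/v)² = (2×0.0483)² = 0.00932
δK/K = √(0.00948) = 0.0974

9.74%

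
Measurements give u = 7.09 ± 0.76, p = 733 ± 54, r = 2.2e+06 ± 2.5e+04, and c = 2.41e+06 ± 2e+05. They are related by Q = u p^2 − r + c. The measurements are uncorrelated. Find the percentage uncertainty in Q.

Let w = u·p^2 = 3.81e+06. δw/w = √((1·δu/u)² + (2·δp/p)²) = √(0.0115 + 0.0217) = 0.182, so δw = 6.94e+05.
Q = w − r + c: δQ = √(δw² + δr² + δc²) = √(4.82e+11 + 6.25e+08 + 4e+10) = 7.23e+05
Q = 4.02e+06, so δQ/Q = 7.23e+05/4.02e+06 = 0.180.

18.0%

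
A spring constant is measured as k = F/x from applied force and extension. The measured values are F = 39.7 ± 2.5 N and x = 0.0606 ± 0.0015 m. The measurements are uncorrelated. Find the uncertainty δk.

Relative error in a monomial: (δk/k)² = Σ (nᵢ · δxᵢ/xᵢ)².
  (1·δF/F)² = (1×0.0630)² = 0.00397;  (-1·δx/x)² = (-1×0.0248)² = 0.000613
δk/k = √(0.00458) = 0.0677
k = 655 N/m, so δk = 0.0677 × 655 = 44.3 N/m.

44.3 N/m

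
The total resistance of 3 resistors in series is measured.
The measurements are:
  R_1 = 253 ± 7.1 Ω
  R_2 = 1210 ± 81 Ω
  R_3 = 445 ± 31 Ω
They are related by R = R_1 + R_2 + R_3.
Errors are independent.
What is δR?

87.0 Ω

Absolute uncertainties add in quadrature for a linear combination:
  (δR_1)² = 50.4;  (δR_2)² = 6560;  (δR_3)² = 961
δR = √(7570) = 87.0 Ω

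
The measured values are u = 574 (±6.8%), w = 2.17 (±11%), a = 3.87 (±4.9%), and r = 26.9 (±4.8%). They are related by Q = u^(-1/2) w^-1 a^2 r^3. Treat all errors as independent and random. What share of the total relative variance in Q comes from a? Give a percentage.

22.0%

(δQ/Q)² = (−½·δu/u)² + (-1·δw/w)² + (2·δa/a)² + (3·δr/r)²
  u term: (-0.5×0.0680)² = 0.00116
  w term: (-1×0.110)² = 0.0121
  a term: (2×0.0490)² = 0.00960
  r term: (3×0.0480)² = 0.0207
Total = 0.0436. Share from a = 0.00960/0.0436 = 0.220.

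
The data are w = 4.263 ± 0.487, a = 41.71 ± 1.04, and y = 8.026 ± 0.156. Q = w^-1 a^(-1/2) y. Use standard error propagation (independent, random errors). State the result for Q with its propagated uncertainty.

0.2915 ± 0.0340

Products/powers → add relative errors in quadrature, weighted by exponent:
  (-1·δw/w)² = (-1×0.114)² = 0.0131;  (−½·δa/a)² = (-0.5×0.0249)² = 0.000155;  (1·δy/y)² = (1×0.0194)² = 0.000378
δQ/Q = √(0.0136) = 0.117
Q = 0.2915, so δQ = 0.117 × 0.2915 = 0.0340.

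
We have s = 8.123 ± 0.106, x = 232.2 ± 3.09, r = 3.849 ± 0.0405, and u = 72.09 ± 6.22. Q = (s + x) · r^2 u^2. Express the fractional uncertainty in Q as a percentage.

Let w = s + x = 240.3. δw = √(δs² + δx²) = √(0.0112 + 9.55) = 3.09, so δw/w = 0.0129.
Q is then a monomial in w, r, u:
δQ/Q = √((δw/w)² + (2·δr/r)² + (2·δu/u)²) = √(0.000166 + 0.000443 + 0.0298) = 0.174

17.4%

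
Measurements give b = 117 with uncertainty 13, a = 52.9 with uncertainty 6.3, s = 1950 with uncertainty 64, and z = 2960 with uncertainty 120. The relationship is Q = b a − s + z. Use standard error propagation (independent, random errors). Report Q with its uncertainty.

7200 ± 1020

Let p = b·a = 6190. δp/p = √((1·δb/b)² + (1·δa/a)²) = √(0.0123 + 0.0142) = 0.163, so δp = 1010.
Q = p − s + z: δQ = √(δp² + δs² + δz²) = √(1.02e+06 + 4100 + 14400) = 1020
Q = 7200.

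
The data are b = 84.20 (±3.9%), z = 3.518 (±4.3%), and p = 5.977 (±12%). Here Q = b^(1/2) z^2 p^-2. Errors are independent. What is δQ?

For a monomial Q ∝ b^(1/2), z^2, p^-2, fractional errors add in quadrature:
  (½·δb/b)² = (0.5×0.0390)² = 0.000380;  (2·δz/z)² = (2×0.0430)² = 0.00740;  (-2·δp/p)² = (-2×0.120)² = 0.0576
δQ/Q = √(0.0654) = 0.256
Q = 3.179, so δQ = 0.256 × 3.179 = 0.813.

0.813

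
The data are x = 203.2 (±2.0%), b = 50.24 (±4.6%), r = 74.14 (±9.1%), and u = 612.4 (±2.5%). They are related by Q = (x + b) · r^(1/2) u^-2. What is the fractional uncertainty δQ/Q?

0.0701

Let w = x + b = 253.4. δw = √(δx² + δb²) = √(16.5 + 5.34) = 4.68, so δw/w = 0.0184.
Q is then a monomial in w, r, u:
δQ/Q = √((δw/w)² + (½·δr/r)² + (-2·δu/u)²) = √(0.000340 + 0.00207 + 0.00250) = 0.0701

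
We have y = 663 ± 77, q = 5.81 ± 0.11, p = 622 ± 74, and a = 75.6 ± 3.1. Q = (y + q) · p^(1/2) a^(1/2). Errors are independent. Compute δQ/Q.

Let u = y + q = 669. δu = √(δy² + δq²) = √(5930 + 0.0121) = 77.0, so δu/u = 0.115.
Q is then a monomial in u, p, a:
δQ/Q = √((δu/u)² + (½·δp/p)² + (½·δa/a)²) = √(0.0133 + 0.00354 + 0.000420) = 0.131

0.131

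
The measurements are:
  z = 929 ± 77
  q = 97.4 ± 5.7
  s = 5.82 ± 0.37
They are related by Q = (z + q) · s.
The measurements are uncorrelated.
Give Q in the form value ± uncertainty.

Let u = z + q = 1030. δu = √(δz² + δq²) = √(5930 + 32.5) = 77.2, so δu/u = 0.0752.
Q is then a monomial in u, s:
δQ/Q = √((δu/u)² + (1·δs/s)²) = √(0.00566 + 0.00404) = 0.0985
Q = 5970, so δQ = 0.0985 × 5970 = 588.

5970 ± 588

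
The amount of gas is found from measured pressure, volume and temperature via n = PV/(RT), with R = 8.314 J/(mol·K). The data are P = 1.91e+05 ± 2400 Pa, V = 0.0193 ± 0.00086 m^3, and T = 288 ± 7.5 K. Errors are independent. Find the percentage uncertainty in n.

Products/powers → add relative errors in quadrature, weighted by exponent:
  (1·δP/P)² = (1×0.0126)² = 0.000158;  (1·δV/V)² = (1×0.0446)² = 0.00199;  (-1·δT/T)² = (-1×0.0260)² = 0.000678
δn/n = √(0.00282) = 0.0531

5.31%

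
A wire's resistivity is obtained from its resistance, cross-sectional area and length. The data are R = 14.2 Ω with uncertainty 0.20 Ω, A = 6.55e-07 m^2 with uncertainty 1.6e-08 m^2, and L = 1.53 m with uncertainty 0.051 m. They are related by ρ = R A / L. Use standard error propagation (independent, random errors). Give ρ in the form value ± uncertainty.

Products/powers → add relative errors in quadrature, weighted by exponent:
  (1·δR/R)² = (1×0.0141)² = 0.000198;  (1·δA/A)² = (1×0.0244)² = 0.000597;  (-1·δL/L)² = (-1×0.0333)² = 0.00111
δρ/ρ = √(0.00191) = 0.0437
ρ = 6.08e-06 Ω·m, so δρ = 0.0437 × 6.08e-06 = 2.65e-07 Ω·m.

(6.08 ± 0.265) × 10^-6 Ω·m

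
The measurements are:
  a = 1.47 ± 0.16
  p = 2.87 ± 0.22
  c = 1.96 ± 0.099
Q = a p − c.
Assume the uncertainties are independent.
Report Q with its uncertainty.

2.26 ± 0.570

Let w = a·p = 4.22. δw/w = √((1·δa/a)² + (1·δp/p)²) = √(0.0118 + 0.00588) = 0.133, so δw = 0.562.
Q = w − c: δQ = √(δw² + δc²) = √(0.315 + 0.00980) = 0.570
Q = 2.26.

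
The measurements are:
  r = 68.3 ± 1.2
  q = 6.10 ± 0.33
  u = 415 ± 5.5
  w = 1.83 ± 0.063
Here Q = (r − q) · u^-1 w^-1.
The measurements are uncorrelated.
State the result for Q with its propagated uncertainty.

0.0819 ± 0.00344

Let h = r − q = 62.2. δh = √(δr² + δq²) = √(1.44 + 0.109) = 1.24, so δh/h = 0.0200.
Q is then a monomial in h, u, w:
δQ/Q = √((δh/h)² + (-1·δu/u)² + (-1·δw/w)²) = √(0.000400 + 0.000176 + 0.00119) = 0.0420
Q = 0.0819, so δQ = 0.0420 × 0.0819 = 0.00344.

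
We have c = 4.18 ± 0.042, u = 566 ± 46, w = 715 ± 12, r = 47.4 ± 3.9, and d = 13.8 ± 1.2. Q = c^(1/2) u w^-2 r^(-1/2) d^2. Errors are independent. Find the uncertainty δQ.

Since Q is a product/quotient, work with relative uncertainties:
  (½·δc/c)² = (0.5×0.0100)² = 2.52e-05;  (1·δu/u)² = (1×0.0813)² = 0.00661;  (-2·δw/w)² = (-2×0.0168)² = 0.00113;  (−½·δr/r)² = (-0.5×0.0823)² = 0.00169;  (2·δd/d)² = (2×0.0870)² = 0.0302
δQ/Q = √(0.0397) = 0.199
Q = 0.0626, so δQ = 0.199 × 0.0626 = 0.0125.

0.0125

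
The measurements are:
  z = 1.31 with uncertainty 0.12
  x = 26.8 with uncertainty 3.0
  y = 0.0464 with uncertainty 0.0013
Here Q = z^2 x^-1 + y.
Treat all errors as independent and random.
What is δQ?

Let p = z^2·x^-1 = 0.0640. δp/p = √((2·δz/z)² + (-1·δx/x)²) = √(0.0336 + 0.0125) = 0.215, so δp = 0.0137.
Q = p + y: δQ = √(δp² + δy²) = √(0.000189 + 1.69e-06) = 0.0138

0.0138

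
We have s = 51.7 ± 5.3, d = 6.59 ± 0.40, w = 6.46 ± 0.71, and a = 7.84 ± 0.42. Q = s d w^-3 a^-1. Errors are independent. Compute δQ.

0.0572

Products/powers → add relative errors in quadrature, weighted by exponent:
  (1·δs/s)² = (1×0.103)² = 0.0105;  (1·δd/d)² = (1×0.0607)² = 0.00368;  (-3·δw/w)² = (-3×0.110)² = 0.109;  (-1·δa/a)² = (-1×0.0536)² = 0.00287
δQ/Q = √(0.126) = 0.355
Q = 0.161, so δQ = 0.355 × 0.161 = 0.0572.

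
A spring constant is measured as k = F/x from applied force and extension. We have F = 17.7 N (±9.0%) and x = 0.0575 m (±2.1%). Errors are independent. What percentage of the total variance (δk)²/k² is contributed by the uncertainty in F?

(δk/k)² = (1·δF/F)² + (-1·δx/x)²
  F term: (1×0.0900)² = 0.00810
  x term: (-1×0.0210)² = 0.000441
Total = 0.00854. Share from F = 0.00810/0.00854 = 0.948.

94.8%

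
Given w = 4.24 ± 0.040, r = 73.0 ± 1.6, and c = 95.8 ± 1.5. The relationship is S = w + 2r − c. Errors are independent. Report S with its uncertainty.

Each term contributes (cᵢ δxᵢ)² to (δS)²:
  (δw)² = 0.00160;  (2·δr)² = 10.2;  (δc)² = 2.25
δS = √(12.5) = 3.53
S = 54.4.

54.4 ± 3.53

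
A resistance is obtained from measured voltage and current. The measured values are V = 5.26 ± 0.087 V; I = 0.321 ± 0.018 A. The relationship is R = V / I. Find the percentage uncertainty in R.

R is a product of powers, so relative uncertainties combine in quadrature:
  (1·δV/V)² = (1×0.0165)² = 0.000274;  (-1·δI/I)² = (-1×0.0561)² = 0.00314
δR/R = √(0.00342) = 0.0585

5.85%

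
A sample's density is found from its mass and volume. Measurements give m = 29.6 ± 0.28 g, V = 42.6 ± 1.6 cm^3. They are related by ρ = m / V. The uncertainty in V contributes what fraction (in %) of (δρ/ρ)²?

94.0%

(δρ/ρ)² = (1·δm/m)² + (-1·δV/V)²
  m term: (1×0.00946)² = 8.95e-05
  V term: (-1×0.0376)² = 0.00141
Total = 0.00150. Share from V = 0.00141/0.00150 = 0.940.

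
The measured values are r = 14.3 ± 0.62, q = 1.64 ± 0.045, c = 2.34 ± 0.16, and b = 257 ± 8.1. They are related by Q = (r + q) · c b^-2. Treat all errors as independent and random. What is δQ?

5.69e-05

Let u = r + q = 15.9. δu = √(δr² + δq²) = √(0.384 + 0.00202) = 0.622, so δu/u = 0.0390.
Q is then a monomial in u, c, b:
δQ/Q = √((δu/u)² + (1·δc/c)² + (-2·δb/b)²) = √(0.00152 + 0.00468 + 0.00397) = 0.101
Q = 0.000565, so δQ = 0.101 × 0.000565 = 5.69e-05.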